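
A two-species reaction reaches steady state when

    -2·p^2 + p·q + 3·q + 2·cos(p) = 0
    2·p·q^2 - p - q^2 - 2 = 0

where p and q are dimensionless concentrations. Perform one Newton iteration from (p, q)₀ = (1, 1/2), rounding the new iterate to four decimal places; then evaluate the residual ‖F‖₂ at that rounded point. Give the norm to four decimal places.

At (1, 1/2): F = (1.080605, -2.7500).
Jacobian J = [[-4·p + q - 2·sin(p), p + 3], [2·q^2 - 1, 4·p·q - 2·q]].
At the point, J = [[-5.182942, 4.0000], [-0.5000, 1.0000]] (det J = -3.182942).
Solving J·Δ = −F gives Δ = (3.7954, 4.6477).
Then the next iterate is (p, q)₁ = (4.7954, 5.1477).
Re-evaluating at (4.7954, 5.1477): F = (-5.697510, 220.850622), so ‖F‖₂ = 220.9241.

220.9241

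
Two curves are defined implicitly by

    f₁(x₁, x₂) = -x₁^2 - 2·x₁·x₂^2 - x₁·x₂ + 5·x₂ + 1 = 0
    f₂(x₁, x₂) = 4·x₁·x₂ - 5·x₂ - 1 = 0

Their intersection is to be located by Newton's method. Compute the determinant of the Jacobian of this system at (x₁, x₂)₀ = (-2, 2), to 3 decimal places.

J = [[-2·x₁ - 2·x₂^2 - x₂, -4·x₁·x₂ - x₁ + 5], [4·x₂, 4·x₁ - 5]].
At the point, J = [[-6.000, 23.000], [8.000, -13.000]].
det J = -106.000.

-106.000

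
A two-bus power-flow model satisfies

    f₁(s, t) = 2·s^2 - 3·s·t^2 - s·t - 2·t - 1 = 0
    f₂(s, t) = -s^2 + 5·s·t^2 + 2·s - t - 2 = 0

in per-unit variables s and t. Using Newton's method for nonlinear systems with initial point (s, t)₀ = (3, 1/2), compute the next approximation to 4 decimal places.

At (3, 1/2): F = (12.2500, -1.7500).
Jacobian J = [[4·s - 3·t^2 - t, -6·s·t - s - 2], [-2·s + 5·t^2 + 2, 10·s·t - 1]].
At the point, J = [[10.7500, -14.0000], [-2.7500, 14.0000]] (det J = 112.0000).
Solving J·Δ = −F gives Δ = (-1.3125, -0.1328).
Then the next iterate is (s, t)₁ = (1.6875, 0.3672).

(1.6875, 0.3672)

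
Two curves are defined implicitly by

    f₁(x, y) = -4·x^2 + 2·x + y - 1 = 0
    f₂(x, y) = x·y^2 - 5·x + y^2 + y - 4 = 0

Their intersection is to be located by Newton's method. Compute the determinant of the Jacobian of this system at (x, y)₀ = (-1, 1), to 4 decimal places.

J = [[-8·x + 2, 1], [y^2 - 5, 2·x·y + 2·y + 1]].
At the point, J = [[10.0000, 1.0000], [-4.0000, 1.0000]].
det J = 14.0000.

14.0000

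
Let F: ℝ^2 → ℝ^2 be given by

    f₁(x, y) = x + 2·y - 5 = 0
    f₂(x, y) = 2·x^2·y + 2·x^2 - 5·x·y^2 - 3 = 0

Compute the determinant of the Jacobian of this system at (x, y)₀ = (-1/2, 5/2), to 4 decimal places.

89.5000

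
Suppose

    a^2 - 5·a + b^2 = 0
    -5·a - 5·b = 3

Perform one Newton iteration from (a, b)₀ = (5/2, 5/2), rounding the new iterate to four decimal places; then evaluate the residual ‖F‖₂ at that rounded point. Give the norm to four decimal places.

31.3600

At (5/2, 5/2): F = (0.0000, -28.0000).
Jacobian J = [[2·a - 5, 2·b], [-5, -5]].
At the point, J = [[0.0000, 5.0000], [-5.0000, -5.0000]] (det J = 25.0000).
Solving J·Δ = −F gives Δ = (-5.6000, 0.0000).
Then the next iterate is (a, b)₁ = (-3.1000, 2.5000).
Re-evaluating at (-3.1000, 2.5000): F = (31.3600, 0.0000), so ‖F‖₂ = 31.3600.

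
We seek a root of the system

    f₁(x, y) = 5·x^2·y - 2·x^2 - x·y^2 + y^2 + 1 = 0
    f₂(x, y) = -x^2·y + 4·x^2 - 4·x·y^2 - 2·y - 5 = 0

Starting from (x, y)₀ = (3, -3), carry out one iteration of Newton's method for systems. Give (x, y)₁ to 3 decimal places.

(1.895, -2.170)

At (3, -3): F = (-170.000, -44.000).
Jacobian J = [[10·x·y - 4·x - y^2, 5·x^2 - 2·x·y + 2·y], [-2·x·y + 8·x - 4·y^2, -x^2 - 8·x·y - 2]].
At the point, J = [[-111.000, 57.000], [6.000, 61.000]] (det J = -7113.000).
Solving J·Δ = −F gives Δ = (-1.105, 0.830).
Then the next iterate is (x, y)₁ = (1.895, -2.170).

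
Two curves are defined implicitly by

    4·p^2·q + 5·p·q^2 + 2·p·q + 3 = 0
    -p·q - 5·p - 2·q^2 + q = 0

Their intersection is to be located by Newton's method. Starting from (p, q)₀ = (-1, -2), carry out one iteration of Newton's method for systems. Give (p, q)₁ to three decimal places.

(-0.855, -1.256)

At (-1, -2): F = (-21.000, -7.000).
Jacobian J = [[8·p·q + 5·q^2 + 2·q, 4·p^2 + 10·p·q + 2·p], [-q - 5, -p - 4·q + 1]].
At the point, J = [[32.000, 22.000], [-3.000, 10.000]] (det J = 386.000).
Solving J·Δ = −F gives Δ = (0.145, 0.744).
Then the next iterate is (p, q)₁ = (-0.855, -1.256).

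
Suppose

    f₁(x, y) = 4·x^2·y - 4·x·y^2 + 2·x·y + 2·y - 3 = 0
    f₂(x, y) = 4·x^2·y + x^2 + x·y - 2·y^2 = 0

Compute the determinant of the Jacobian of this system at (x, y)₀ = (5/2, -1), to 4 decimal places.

13.0000

J = [[8·x·y - 4·y^2 + 2·y, 4·x^2 - 8·x·y + 2·x + 2], [8·x·y + 2·x + y, 4·x^2 + x - 4·y]].
At the point, J = [[-26.0000, 52.0000], [-16.0000, 31.5000]].
det J = 13.0000.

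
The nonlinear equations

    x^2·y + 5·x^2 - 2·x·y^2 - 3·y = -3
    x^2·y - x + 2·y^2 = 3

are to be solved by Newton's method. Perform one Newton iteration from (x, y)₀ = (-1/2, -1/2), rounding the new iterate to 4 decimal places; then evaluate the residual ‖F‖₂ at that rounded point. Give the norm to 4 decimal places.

6.0834

At (-1/2, -1/2): F = (5.8750, -2.1250).
Jacobian J = [[2·x·y + 10·x - 2·y^2, x^2 - 4·x·y - 3], [2·x·y - 1, x^2 + 4·y]].
At the point, J = [[-5.0000, -3.7500], [-0.5000, -1.7500]] (det J = 6.8750).
Solving J·Δ = −F gives Δ = (2.6545, -1.9727).
Then the next iterate is (x, y)₁ = (2.1545, -2.4727).
Re-evaluating at (2.1545, -2.4727): F = (-4.196784, -4.403962), so ‖F‖₂ = 6.0834.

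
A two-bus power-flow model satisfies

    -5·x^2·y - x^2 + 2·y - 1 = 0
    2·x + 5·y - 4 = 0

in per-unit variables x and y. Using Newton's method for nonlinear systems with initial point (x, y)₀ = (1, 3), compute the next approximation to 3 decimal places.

(0.896, 0.442)

At (1, 3): F = (-11.000, 13.000).
Jacobian J = [[-10·x·y - 2·x, -5·x^2 + 2], [2, 5]].
At the point, J = [[-32.000, -3.000], [2.000, 5.000]] (det J = -154.000).
Solving J·Δ = −F gives Δ = (-0.104, -2.558).
Then the next iterate is (x, y)₁ = (0.896, 0.442).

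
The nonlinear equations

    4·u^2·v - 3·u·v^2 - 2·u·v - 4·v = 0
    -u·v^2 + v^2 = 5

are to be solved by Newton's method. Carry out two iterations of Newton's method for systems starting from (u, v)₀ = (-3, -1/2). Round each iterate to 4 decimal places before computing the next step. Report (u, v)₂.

At (-3, -1/2): F = (-16.7500, -4.0000).
Jacobian J = [[8·u·v - 3·v^2 - 2·v, 4·u^2 - 6·u·v - 2·u - 4], [-v^2, -2·u·v + 2·v]].
At the point, J = [[12.2500, 29.0000], [-0.2500, -4.0000]] (det J = -41.7500).
Solving J·Δ = −F gives Δ = (4.3832, -1.2740).
Then the next iterate is (u, v)₁ = (1.3832, -1.7740).
Round to (1.3832, -1.7740) and repeat: F = (-14.631880, -6.205960), J = [[-25.523602, 15.609350], [-3.147076, 1.359594]].
Δ = (-5.3375, -7.7902), so (u, v)₂ = (-3.9543, -9.5642).

(-3.9543, -9.5642)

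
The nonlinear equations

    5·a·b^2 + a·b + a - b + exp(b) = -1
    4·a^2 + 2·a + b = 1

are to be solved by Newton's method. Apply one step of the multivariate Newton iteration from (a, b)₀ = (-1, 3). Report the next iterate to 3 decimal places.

At (-1, 3): F = (-30.91446, 4.000).
Jacobian J = [[5·b^2 + b + 1, 10·a·b + a + exp(b) - 1], [8·a + 2, 1]].
At the point, J = [[49.000, -11.91446], [-6.000, 1.000]] (det J = -22.48678).
Solving J·Δ = −F gives Δ = (0.745, 0.468).
Then the next iterate is (a, b)₁ = (-0.255, 3.468).

(-0.255, 3.468)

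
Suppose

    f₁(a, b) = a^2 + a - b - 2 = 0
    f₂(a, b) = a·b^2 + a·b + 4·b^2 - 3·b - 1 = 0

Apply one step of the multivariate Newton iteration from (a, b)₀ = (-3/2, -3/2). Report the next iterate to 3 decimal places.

At (-3/2, -3/2): F = (0.250, 11.375).
Jacobian J = [[2·a + 1, -1], [b^2 + b, 2·a·b + a + 8·b - 3]].
At the point, J = [[-2.000, -1.000], [0.750, -12.000]] (det J = 24.750).
Solving J·Δ = −F gives Δ = (-0.338, 0.927).
Then the next iterate is (a, b)₁ = (-1.838, -0.573).

(-1.838, -0.573)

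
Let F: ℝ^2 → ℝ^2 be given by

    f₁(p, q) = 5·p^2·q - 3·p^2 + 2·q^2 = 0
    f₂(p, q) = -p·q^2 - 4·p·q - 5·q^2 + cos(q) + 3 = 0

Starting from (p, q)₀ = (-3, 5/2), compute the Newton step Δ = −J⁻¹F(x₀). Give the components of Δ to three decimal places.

(1.162, -0.577)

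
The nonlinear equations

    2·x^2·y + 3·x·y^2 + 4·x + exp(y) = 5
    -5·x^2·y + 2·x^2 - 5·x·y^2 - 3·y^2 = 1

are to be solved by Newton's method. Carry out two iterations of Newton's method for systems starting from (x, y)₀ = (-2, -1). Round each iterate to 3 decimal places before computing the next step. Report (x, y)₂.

At (-2, -1): F = (-26.63212, 34.000).
Jacobian J = [[4·x·y + 3·y^2 + 4, 2·x^2 + 6·x·y + exp(y)], [-10·x·y + 4·x - 5·y^2, -5·x^2 - 10·x·y - 6·y]].
At the point, J = [[15.000, 20.36788], [-33.000, -34.000]] (det J = 162.14002).
Solving J·Δ = −F gives Δ = (-1.314, 2.275).
Then the next iterate is (x, y)₁ = (-3.314, 1.275).
Round to (-3.314, 1.275) and repeat: F = (-2.83364, -26.98913), J = [[-8.02452, 0.19179], [20.86937, -20.30948]].
Δ = (-0.395, -1.734), so (x, y)₂ = (-3.709, -0.459).

(-3.709, -0.459)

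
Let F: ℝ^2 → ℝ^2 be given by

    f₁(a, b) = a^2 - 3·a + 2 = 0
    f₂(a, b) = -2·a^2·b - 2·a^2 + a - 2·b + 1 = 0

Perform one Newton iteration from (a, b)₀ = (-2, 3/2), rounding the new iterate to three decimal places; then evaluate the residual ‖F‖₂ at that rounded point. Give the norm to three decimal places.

At (-2, 3/2): F = (12.000, -24.000).
Jacobian J = [[2·a - 3, 0], [-4·a·b - 4·a + 1, -2·a^2 - 2]].
At the point, J = [[-7.000, 0.000], [21.000, -10.000]] (det J = 70.000).
Solving J·Δ = −F gives Δ = (1.714, 1.200).
Then the next iterate is (a, b)₁ = (-0.286, 2.700).
Re-evaluating at (-0.286, 2.700): F = (2.93980, -5.29129), so ‖F‖₂ = 6.053.

6.053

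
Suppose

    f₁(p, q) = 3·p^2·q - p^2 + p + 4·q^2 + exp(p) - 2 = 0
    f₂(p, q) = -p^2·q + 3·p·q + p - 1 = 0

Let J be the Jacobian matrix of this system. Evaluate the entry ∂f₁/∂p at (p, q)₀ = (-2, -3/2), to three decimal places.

23.135

∂f₁/∂p = 6·p·q - 2·p + exp(p) + 1.
At (-2, -3/2) this is 23.135.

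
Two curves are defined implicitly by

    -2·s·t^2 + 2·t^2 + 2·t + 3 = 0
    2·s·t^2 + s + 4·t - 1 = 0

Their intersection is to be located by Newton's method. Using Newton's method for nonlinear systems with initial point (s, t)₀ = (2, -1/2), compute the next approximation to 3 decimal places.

(2.000, -0.875)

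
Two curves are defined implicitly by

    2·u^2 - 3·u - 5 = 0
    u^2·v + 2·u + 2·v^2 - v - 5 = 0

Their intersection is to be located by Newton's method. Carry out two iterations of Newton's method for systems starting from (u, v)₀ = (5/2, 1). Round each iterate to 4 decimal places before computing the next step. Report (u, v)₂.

At (5/2, 1): F = (0.0000, 7.2500).
Jacobian J = [[4·u - 3, 0], [2·u·v + 2, u^2 + 4·v - 1]].
At the point, J = [[7.0000, 0.0000], [7.0000, 9.2500]] (det J = 64.7500).
Solving J·Δ = −F gives Δ = (0.0000, -0.7838).
Then the next iterate is (u, v)₁ = (2.5000, 0.2162).
Round to (2.5000, 0.2162) and repeat: F = (0.0000, 1.228535), J = [[7.0000, 0.0000], [3.0810, 6.1148]].
Δ = (0.0000, -0.2009), so (u, v)₂ = (2.5000, 0.0153).

(2.5000, 0.0153)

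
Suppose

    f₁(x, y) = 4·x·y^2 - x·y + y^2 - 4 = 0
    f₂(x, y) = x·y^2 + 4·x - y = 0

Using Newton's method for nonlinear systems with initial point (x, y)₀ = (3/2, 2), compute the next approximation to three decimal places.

At (3/2, 2): F = (21.000, 10.000).
Jacobian J = [[4·y^2 - y, 8·x·y - x + 2·y], [y^2 + 4, 2·x·y - 1]].
At the point, J = [[14.000, 26.500], [8.000, 5.000]] (det J = -142.000).
Solving J·Δ = −F gives Δ = (-1.127, -0.197).
Then the next iterate is (x, y)₁ = (0.373, 1.803).

(0.373, 1.803)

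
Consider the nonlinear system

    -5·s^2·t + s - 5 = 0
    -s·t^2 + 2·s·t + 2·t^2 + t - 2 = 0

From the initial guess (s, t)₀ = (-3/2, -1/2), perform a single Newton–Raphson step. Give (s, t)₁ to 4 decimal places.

(-1.6571, -0.4870)

At (-3/2, -1/2): F = (-0.8750, -0.1250).
Jacobian J = [[-10·s·t + 1, -5·s^2], [-t^2 + 2·t, -2·s·t + 2·s + 4·t + 1]].
At the point, J = [[-6.5000, -11.2500], [-1.2500, -5.5000]] (det J = 21.6875).
Solving J·Δ = −F gives Δ = (-0.1571, 0.0130).
Then the next iterate is (s, t)₁ = (-1.6571, -0.4870).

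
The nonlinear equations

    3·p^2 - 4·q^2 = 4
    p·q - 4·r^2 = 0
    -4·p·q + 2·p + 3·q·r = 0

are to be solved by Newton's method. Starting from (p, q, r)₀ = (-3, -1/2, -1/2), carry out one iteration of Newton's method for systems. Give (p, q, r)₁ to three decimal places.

At (-3, -1/2, -1/2): F = (22.000, 0.500, -11.250).
Jacobian J = [[6·p, -8·q, 0], [q, p, -8·r], [-4·q + 2, -4·p + 3·r, 3·q]].
At the point, J = [[-18.000, 4.000, 0.000], [-0.500, -3.000, 4.000], [4.000, 10.500, -1.500]] (det J = 736.000).
Solving J·Δ = −F gives Δ = (1.361, 0.626, 0.515).
Then the next iterate is (p, q, r)₁ = (-1.639, 0.126, 0.015).

(-1.639, 0.126, 0.015)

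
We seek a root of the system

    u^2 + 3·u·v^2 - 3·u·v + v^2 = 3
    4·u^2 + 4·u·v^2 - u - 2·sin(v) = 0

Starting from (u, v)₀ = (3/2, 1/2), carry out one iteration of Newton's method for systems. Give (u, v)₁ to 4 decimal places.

At (3/2, 1/2): F = (-1.6250, 8.041149).
Jacobian J = [[2·u + 3·v^2 - 3·v, 6·u·v - 3·u + 2·v], [8·u + 4·v^2 - 1, 8·u·v - 2·cos(v)]].
At the point, J = [[2.2500, 1.0000], [12.0000, 4.244835]] (det J = -2.449122).
Solving J·Δ = −F gives Δ = (-6.0997, 15.3494).
Then the next iterate is (u, v)₁ = (-4.5997, 15.8494).

(-4.5997, 15.8494)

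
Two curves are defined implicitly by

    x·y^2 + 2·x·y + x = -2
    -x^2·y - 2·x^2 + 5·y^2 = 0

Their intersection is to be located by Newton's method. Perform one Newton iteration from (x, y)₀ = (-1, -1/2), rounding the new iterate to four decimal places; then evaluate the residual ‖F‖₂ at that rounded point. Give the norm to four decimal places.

At (-1, -1/2): F = (1.7500, -0.2500).
Jacobian J = [[y^2 + 2·y + 1, 2·x·y + 2·x], [-2·x·y - 4·x, -x^2 + 10·y]].
At the point, J = [[0.2500, -1.0000], [3.0000, -6.0000]] (det J = 1.5000).
Solving J·Δ = −F gives Δ = (7.1667, 3.5417).
Then the next iterate is (x, y)₁ = (6.1667, 3.0417).
Re-evaluating at (6.1667, 3.0417): F = (102.735134, -145.467025), so ‖F‖₂ = 178.0875.

178.0875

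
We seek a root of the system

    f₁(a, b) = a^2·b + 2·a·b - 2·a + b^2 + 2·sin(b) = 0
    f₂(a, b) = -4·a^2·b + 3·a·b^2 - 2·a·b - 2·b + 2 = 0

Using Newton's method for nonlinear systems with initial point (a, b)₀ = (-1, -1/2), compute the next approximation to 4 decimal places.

(-0.3131, 1.2044)

At (-1, -1/2): F = (1.791149, 3.2500).
Jacobian J = [[2·a·b + 2·b - 2, a^2 + 2·a + 2·b + 2·cos(b)], [-8·a·b + 3·b^2 - 2·b, -4·a^2 + 6·a·b - 2·a - 2]].
At the point, J = [[-2.0000, -0.244835], [-2.2500, -1.0000]] (det J = 1.449122).
Solving J·Δ = −F gives Δ = (0.6869, 1.7044).
Then the next iterate is (a, b)₁ = (-0.3131, 1.2044).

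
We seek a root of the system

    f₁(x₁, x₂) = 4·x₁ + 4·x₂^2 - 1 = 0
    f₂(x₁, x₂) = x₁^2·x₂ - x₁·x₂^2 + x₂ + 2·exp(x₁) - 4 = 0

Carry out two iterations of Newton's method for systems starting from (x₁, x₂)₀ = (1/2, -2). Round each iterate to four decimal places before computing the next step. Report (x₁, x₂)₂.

At (1/2, -2): F = (17.0000, -5.202557).
Jacobian J = [[4, 8·x₂], [2·x₁·x₂ - x₂^2 + 2·exp(x₁), x₁^2 - 2·x₁·x₂ + 1]].
At the point, J = [[4.0000, -16.0000], [-2.702557, 3.2500]] (det J = -30.240919).
Solving J·Δ = −F gives Δ = (-0.9256, 0.8311).
Then the next iterate is (x₁, x₂)₁ = (-0.4256, -1.1689).
Round to (-0.4256, -1.1689) and repeat: F = (2.762909, -3.492365), J = [[4.0000, -9.3512], [0.935396, 0.186168]].
Δ = (3.3865, 1.7440), so (x₁, x₂)₂ = (2.9609, 0.5751).

(2.9609, 0.5751)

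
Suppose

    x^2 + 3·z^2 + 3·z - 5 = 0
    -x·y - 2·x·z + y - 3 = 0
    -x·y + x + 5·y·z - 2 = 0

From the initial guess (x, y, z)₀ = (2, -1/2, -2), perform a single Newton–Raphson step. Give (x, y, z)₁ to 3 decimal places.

At (2, -1/2, -2): F = (5.000, 5.500, 6.000).
Jacobian J = [[2·x, 0, 6·z + 3], [-y - 2·z, -x + 1, -2·x], [-y + 1, -x + 5·z, 5·y]].
At the point, J = [[4.000, 0.000, -9.000], [4.500, -1.000, -4.000], [1.500, -12.000, -2.500]] (det J = 290.500).
Solving J·Δ = −F gives Δ = (-1.076, 0.349, 0.077).
Then the next iterate is (x, y, z)₁ = (0.924, -0.151, -1.923).

(0.924, -0.151, -1.923)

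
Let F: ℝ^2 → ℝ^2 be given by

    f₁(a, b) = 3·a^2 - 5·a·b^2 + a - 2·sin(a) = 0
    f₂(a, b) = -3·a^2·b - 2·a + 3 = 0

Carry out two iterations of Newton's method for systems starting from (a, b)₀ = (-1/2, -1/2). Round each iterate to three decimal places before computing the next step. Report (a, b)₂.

(0.886, -2.482)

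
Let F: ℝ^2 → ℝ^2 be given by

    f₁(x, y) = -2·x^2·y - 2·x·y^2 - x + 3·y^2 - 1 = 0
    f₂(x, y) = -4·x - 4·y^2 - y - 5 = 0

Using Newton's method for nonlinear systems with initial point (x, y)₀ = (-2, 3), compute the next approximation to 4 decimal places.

(-22.3636, 4.8182)

At (-2, 3): F = (40.0000, -36.0000).
Jacobian J = [[-4·x·y - 2·y^2 - 1, -2·x^2 - 4·x·y + 6·y], [-4, -8·y - 1]].
At the point, J = [[5.0000, 34.0000], [-4.0000, -25.0000]] (det J = 11.0000).
Solving J·Δ = −F gives Δ = (-20.3636, 1.8182).
Then the next iterate is (x, y)₁ = (-22.3636, 4.8182).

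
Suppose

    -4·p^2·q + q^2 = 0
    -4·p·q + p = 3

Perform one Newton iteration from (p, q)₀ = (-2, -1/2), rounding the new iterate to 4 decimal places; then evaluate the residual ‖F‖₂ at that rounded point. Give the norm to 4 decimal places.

942.5617

At (-2, -1/2): F = (8.2500, -9.0000).
Jacobian J = [[-8·p·q, -4·p^2 + 2·q], [-4·q + 1, -4·p]].
At the point, J = [[-8.0000, -17.0000], [3.0000, 8.0000]] (det J = -13.0000).
Solving J·Δ = −F gives Δ = (-6.6923, 3.6346).
Then the next iterate is (p, q)₁ = (-8.6923, 3.1346).
Re-evaluating at (-8.6923, 3.1346): F = (-937.526627, 97.295234), so ‖F‖₂ = 942.5617.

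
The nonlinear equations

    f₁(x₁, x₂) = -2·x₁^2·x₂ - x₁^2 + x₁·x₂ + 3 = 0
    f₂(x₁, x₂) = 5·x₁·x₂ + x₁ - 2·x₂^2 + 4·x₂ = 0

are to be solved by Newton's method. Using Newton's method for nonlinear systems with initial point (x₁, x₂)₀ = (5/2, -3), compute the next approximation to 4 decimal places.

(2.2693, -0.8326)

At (5/2, -3): F = (26.7500, -65.0000).
Jacobian J = [[-4·x₁·x₂ - 2·x₁ + x₂, -2·x₁^2 + x₁], [5·x₂ + 1, 5·x₁ - 4·x₂ + 4]].
At the point, J = [[22.0000, -10.0000], [-14.0000, 28.5000]] (det J = 487.0000).
Solving J·Δ = −F gives Δ = (-0.2307, 2.1674).
Then the next iterate is (x₁, x₂)₁ = (2.2693, -0.8326).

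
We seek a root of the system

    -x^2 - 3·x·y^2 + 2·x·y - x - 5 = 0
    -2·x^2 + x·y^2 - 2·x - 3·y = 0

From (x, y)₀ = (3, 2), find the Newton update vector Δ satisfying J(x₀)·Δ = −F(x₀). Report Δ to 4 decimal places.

At (3, 2): F = (-41.0000, -18.0000).
Jacobian J = [[-2·x - 3·y^2 + 2·y - 1, -6·x·y + 2·x], [-4·x + y^2 - 2, 2·x·y - 3]].
At the point, J = [[-15.0000, -30.0000], [-10.0000, 9.0000]] (det J = -435.0000).
Solving J·Δ = −F gives Δ = (-2.0897, -0.3218).

(-2.0897, -0.3218)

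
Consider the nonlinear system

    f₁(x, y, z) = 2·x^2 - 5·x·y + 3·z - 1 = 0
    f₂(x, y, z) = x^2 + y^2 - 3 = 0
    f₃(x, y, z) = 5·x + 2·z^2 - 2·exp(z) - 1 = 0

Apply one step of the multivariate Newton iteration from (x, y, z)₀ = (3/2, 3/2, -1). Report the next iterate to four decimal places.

At (3/2, 3/2, -1): F = (-10.7500, 1.5000, 7.764241).
Jacobian J = [[4·x - 5·y, -5·x, 3], [2·x, 2·y, 0], [5, 0, 4·z - 2·exp(z)]].
At the point, J = [[-1.5000, -7.5000, 3.0000], [3.0000, 3.0000, 0.0000], [5.0000, 0.0000, -4.735759]] (det J = -130.243660).
Solving J·Δ = −F gives Δ = (0.2271, -0.7271, 1.8792).
Then the next iterate is (x, y, z)₁ = (1.7271, 0.7729, 0.8792).

(1.7271, 0.7729, 0.8792)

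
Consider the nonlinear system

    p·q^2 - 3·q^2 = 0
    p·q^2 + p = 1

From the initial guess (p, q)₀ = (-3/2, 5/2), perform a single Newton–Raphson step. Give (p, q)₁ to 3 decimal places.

(-1.016, 1.384)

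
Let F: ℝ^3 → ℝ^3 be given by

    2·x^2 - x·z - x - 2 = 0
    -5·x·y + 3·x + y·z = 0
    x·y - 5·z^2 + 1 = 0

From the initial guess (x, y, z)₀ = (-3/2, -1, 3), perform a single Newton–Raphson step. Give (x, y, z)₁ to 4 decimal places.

At (-3/2, -1, 3): F = (8.5000, -15.0000, -42.5000).
Jacobian J = [[4·x - z - 1, 0, -x], [-5·y + 3, -5·x + z, y], [y, x, -10·z]].
At the point, J = [[-10.0000, 0.0000, 1.5000], [8.0000, 10.5000, -1.0000], [-1.0000, -1.5000, -30.0000]] (det J = 3162.7500).
Solving J·Δ = −F gives Δ = (0.6283, 0.8091, -1.4781).
Then the next iterate is (x, y, z)₁ = (-0.8717, -0.1909, 1.5219).

(-0.8717, -0.1909, 1.5219)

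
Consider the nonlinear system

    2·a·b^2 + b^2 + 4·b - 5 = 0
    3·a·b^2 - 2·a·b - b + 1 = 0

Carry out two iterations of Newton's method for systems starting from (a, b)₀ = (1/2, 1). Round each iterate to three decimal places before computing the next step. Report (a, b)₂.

At (1/2, 1): F = (1.000, 0.500).
Jacobian J = [[2·b^2, 4·a·b + 2·b + 4], [3·b^2 - 2·b, 6·a·b - 2·a - 1]].
At the point, J = [[2.000, 8.000], [1.000, 1.000]] (det J = -6.000).
Solving J·Δ = −F gives Δ = (-0.500, 0.000).
Then the next iterate is (a, b)₁ = (0.000, 1.000).
Round to (0.000, 1.000) and repeat: F = (0.000, 0.000), J = [[2.000, 6.000], [1.000, -1.000]].
Δ = (0.000, 0.000), so (a, b)₂ = (0.000, 1.000).

(0.000, 1.000)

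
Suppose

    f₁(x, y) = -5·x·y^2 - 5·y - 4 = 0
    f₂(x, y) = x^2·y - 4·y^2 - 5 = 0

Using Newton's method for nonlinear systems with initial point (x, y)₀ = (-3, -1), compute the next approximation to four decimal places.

(-0.1360, -0.9520)

At (-3, -1): F = (16.0000, -18.0000).
Jacobian J = [[-5·y^2, -10·x·y - 5], [2·x·y, x^2 - 8·y]].
At the point, J = [[-5.0000, -35.0000], [6.0000, 17.0000]] (det J = 125.0000).
Solving J·Δ = −F gives Δ = (2.8640, 0.0480).
Then the next iterate is (x, y)₁ = (-0.1360, -0.9520).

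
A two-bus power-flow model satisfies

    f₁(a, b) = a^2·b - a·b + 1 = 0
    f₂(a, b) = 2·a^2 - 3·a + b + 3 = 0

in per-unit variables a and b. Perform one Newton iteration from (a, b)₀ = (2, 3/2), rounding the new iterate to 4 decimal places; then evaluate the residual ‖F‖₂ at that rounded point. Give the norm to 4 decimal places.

At (2, 3/2): F = (4.0000, 6.5000).
Jacobian J = [[2·a·b - b, a^2 - a], [4·a - 3, 1]].
At the point, J = [[4.5000, 2.0000], [5.0000, 1.0000]] (det J = -5.5000).
Solving J·Δ = −F gives Δ = (-1.6364, 1.6818).
Then the next iterate is (a, b)₁ = (0.3636, 3.1818).
Re-evaluating at (0.3636, 3.1818): F = (0.263747, 5.355410), so ‖F‖₂ = 5.3619.

5.3619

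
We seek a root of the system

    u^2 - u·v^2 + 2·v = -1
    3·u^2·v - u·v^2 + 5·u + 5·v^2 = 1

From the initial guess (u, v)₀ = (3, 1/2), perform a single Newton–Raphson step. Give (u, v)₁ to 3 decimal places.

At (3, 1/2): F = (10.250, 28.000).
Jacobian J = [[2·u - v^2, -2·u·v + 2], [6·u·v - v^2 + 5, 3·u^2 - 2·u·v + 10·v]].
At the point, J = [[5.750, -1.000], [13.750, 29.000]] (det J = 180.500).
Solving J·Δ = −F gives Δ = (-1.802, -0.111).
Then the next iterate is (u, v)₁ = (1.198, 0.389).

(1.198, 0.389)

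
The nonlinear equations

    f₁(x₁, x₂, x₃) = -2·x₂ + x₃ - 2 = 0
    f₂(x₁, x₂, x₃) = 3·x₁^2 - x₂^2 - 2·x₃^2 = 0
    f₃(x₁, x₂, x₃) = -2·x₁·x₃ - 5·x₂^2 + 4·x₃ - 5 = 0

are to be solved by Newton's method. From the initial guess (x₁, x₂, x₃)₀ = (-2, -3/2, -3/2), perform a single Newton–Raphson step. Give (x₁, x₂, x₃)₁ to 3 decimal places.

At (-2, -3/2, -3/2): F = (-0.500, 5.250, -28.250).
Jacobian J = [[0, -2, 1], [6·x₁, -2·x₂, -4·x₃], [-2·x₃, -10·x₂, -2·x₁ + 4]].
At the point, J = [[0.000, -2.000, 1.000], [-12.000, 3.000, 6.000], [3.000, 15.000, 8.000]] (det J = -417.000).
Solving J·Δ = −F gives Δ = (1.486, 0.638, 1.777).
Then the next iterate is (x₁, x₂, x₃)₁ = (-0.514, -0.862, 0.277).

(-0.514, -0.862, 0.277)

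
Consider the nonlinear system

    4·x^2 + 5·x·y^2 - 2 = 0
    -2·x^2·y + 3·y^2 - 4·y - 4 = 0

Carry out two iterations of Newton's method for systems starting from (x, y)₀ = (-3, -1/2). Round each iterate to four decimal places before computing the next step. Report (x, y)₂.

(-1.1074, -0.5298)

At (-3, -1/2): F = (30.2500, 7.7500).
Jacobian J = [[8·x + 5·y^2, 10·x·y], [-4·x·y, -2·x^2 + 6·y - 4]].
At the point, J = [[-22.7500, 15.0000], [-6.0000, -25.0000]] (det J = 658.7500).
Solving J·Δ = −F gives Δ = (1.3245, -0.0079).
Then the next iterate is (x, y)₁ = (-1.6755, -0.5079).
Round to (-1.6755, -0.5079) and repeat: F = (7.068121, 1.657143), J = [[-12.114188, 8.509864], [-3.403946, -12.662000]].
Δ = (0.5681, -0.0219), so (x, y)₂ = (-1.1074, -0.5298).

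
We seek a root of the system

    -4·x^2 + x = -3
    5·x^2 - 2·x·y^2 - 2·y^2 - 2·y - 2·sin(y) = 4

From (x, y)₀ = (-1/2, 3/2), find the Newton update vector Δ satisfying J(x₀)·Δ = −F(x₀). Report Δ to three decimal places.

At (-1/2, 3/2): F = (1.500, -9.99499).
Jacobian J = [[-8·x + 1, 0], [10·x - 2·y^2, -4·x·y - 4·y - 2·cos(y) - 2]].
At the point, J = [[5.000, 0.000], [-9.500, -5.14147]] (det J = -25.70737).
Solving J·Δ = −F gives Δ = (-0.300, -1.390).

(-0.300, -1.390)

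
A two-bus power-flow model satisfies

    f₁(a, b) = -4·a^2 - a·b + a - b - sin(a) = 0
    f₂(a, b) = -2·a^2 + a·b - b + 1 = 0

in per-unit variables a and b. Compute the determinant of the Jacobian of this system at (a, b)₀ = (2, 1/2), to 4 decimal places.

-37.5839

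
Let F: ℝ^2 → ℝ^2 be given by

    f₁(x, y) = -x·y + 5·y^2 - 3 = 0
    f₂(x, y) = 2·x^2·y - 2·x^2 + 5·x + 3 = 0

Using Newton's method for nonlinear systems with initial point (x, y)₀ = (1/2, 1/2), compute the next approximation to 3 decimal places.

(-0.849, 0.795)

At (1/2, 1/2): F = (-2.000, 5.250).
Jacobian J = [[-y, -x + 10·y], [4·x·y - 4·x + 5, 2·x^2]].
At the point, J = [[-0.500, 4.500], [4.000, 0.500]] (det J = -18.250).
Solving J·Δ = −F gives Δ = (-1.349, 0.295).
Then the next iterate is (x, y)₁ = (-0.849, 0.795).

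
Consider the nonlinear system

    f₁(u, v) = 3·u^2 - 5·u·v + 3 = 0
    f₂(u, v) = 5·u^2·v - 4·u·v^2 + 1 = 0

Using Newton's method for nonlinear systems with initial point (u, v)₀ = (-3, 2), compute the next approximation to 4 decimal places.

At (-3, 2): F = (60.0000, 139.0000).
Jacobian J = [[6·u - 5·v, -5·u], [10·u·v - 4·v^2, 5·u^2 - 8·u·v]].
At the point, J = [[-28.0000, 15.0000], [-76.0000, 93.0000]] (det J = -1464.0000).
Solving J·Δ = −F gives Δ = (2.3873, 0.4563).
Then the next iterate is (u, v)₁ = (-0.6127, 2.4563).

(-0.6127, 2.4563)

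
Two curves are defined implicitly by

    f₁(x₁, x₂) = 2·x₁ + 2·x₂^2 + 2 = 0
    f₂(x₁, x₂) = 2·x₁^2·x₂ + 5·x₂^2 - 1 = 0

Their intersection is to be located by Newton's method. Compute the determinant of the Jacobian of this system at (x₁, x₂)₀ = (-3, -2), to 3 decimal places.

188.000

J = [[2, 4·x₂], [4·x₁·x₂, 2·x₁^2 + 10·x₂]].
At the point, J = [[2.000, -8.000], [24.000, -2.000]].
det J = 188.000.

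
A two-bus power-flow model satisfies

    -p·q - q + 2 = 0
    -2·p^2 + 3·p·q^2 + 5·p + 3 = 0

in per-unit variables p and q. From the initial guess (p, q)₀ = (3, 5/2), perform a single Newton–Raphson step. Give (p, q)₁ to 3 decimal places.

At (3, 5/2): F = (-8.000, 56.250).
Jacobian J = [[-q, -p - 1], [-4·p + 3·q^2 + 5, 6·p·q]].
At the point, J = [[-2.500, -4.000], [11.750, 45.000]] (det J = -65.500).
Solving J·Δ = −F gives Δ = (-2.061, -0.712).
Then the next iterate is (p, q)₁ = (0.939, 1.788).

(0.939, 1.788)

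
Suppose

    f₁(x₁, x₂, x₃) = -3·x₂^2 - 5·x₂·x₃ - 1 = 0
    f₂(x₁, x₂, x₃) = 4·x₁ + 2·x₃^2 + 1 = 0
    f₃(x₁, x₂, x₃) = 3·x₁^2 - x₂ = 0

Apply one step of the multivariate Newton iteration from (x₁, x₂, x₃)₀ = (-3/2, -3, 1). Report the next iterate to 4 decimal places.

At (-3/2, -3, 1): F = (-13.0000, -3.0000, 9.7500).
Jacobian J = [[0, -6·x₂ - 5·x₃, -5·x₂], [4, 0, 4·x₃], [6·x₁, -1, 0]].
At the point, J = [[0.0000, 13.0000, 15.0000], [4.0000, 0.0000, 4.0000], [-9.0000, -1.0000, 0.0000]] (det J = -528.0000).
Solving J·Δ = −F gives Δ = (0.9470, 1.2273, -0.1970).
Then the next iterate is (x₁, x₂, x₃)₁ = (-0.5530, -1.7727, 0.8030).

(-0.5530, -1.7727, 0.8030)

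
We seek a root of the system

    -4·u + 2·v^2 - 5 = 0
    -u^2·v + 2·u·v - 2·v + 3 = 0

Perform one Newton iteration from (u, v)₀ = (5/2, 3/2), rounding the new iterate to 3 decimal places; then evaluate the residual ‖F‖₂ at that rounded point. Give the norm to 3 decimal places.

1.984

At (5/2, 3/2): F = (-10.500, -1.875).
Jacobian J = [[-4, 4·v], [-2·u·v + 2·v, -u^2 + 2·u - 2]].
At the point, J = [[-4.000, 6.000], [-4.500, -3.250]] (det J = 40.000).
Solving J·Δ = −F gives Δ = (-1.134, 0.994).
Then the next iterate is (u, v)₁ = (1.366, 2.494).
Re-evaluating at (1.366, 2.494): F = (1.97607, 0.17191), so ‖F‖₂ = 1.984.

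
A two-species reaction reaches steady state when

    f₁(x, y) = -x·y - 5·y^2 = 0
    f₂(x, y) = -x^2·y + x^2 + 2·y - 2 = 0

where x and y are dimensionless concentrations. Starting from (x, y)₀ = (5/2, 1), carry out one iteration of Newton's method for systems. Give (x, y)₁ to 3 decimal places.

(-5.000, 1.000)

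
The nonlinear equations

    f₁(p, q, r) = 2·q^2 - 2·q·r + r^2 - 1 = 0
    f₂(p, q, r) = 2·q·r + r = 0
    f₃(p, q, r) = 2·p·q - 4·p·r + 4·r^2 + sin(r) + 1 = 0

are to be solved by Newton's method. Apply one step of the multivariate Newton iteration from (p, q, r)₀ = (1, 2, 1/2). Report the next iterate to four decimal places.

(-0.2101, 1.1118, 0.1776)

At (1, 2, 1/2): F = (5.2500, 2.5000, 4.479426).
Jacobian J = [[0, 4·q - 2·r, -2·q + 2·r], [0, 2·r, 2·q + 1], [2·q - 4·r, 2·p, -4·p + 8·r + cos(r)]].
At the point, J = [[0.0000, 7.0000, -3.0000], [0.0000, 1.0000, 5.0000], [2.0000, 2.0000, 0.877583]] (det J = 76.0000).
Solving J·Δ = −F gives Δ = (-1.2101, -0.8882, -0.3224).
Then the next iterate is (p, q, r)₁ = (-0.2101, 1.1118, 0.1776).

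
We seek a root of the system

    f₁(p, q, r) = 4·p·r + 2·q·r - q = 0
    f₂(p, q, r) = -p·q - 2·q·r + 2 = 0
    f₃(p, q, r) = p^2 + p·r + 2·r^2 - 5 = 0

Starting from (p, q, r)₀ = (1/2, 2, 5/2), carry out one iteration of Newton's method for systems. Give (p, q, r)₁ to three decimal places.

(-0.006, 1.048, 1.812)

At (1/2, 2, 5/2): F = (13.000, -9.000, 9.000).
Jacobian J = [[4·r, 2·r - 1, 4·p + 2·q], [-q, -p - 2·r, -2·q], [2·p + r, 0, p + 4·r]].
At the point, J = [[10.000, 4.000, 6.000], [-2.000, -5.500, -4.000], [3.500, 0.000, 10.500]] (det J = -434.000).
Solving J·Δ = −F gives Δ = (-0.506, -0.952, -0.688).
Then the next iterate is (p, q, r)₁ = (-0.006, 1.048, 1.812).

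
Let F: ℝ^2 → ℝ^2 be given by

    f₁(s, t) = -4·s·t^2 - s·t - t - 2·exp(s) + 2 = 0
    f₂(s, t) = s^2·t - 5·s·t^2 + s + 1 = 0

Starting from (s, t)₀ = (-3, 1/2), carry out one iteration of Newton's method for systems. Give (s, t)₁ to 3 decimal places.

At (-3, 1/2): F = (5.90043, 6.250).
Jacobian J = [[-4·t^2 - t - 2·exp(s), -8·s·t - s - 1], [2·s·t - 5·t^2 + 1, s^2 - 10·s·t]].
At the point, J = [[-1.59957, 14.000], [-3.250, 24.000]] (det J = 7.11022).
Solving J·Δ = −F gives Δ = (-7.610, -1.291).
Then the next iterate is (s, t)₁ = (-10.610, -0.791).

(-10.610, -0.791)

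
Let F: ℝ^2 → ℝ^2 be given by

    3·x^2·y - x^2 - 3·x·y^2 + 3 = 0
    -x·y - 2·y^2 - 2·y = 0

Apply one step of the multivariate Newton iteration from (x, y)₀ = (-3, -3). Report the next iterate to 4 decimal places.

At (-3, -3): F = (-6.0000, -21.0000).
Jacobian J = [[6·x·y - 2·x - 3·y^2, 3·x^2 - 6·x·y], [-y, -x - 4·y - 2]].
At the point, J = [[33.0000, -27.0000], [3.0000, 13.0000]] (det J = 510.0000).
Solving J·Δ = −F gives Δ = (1.2647, 1.3235).
Then the next iterate is (x, y)₁ = (-1.7353, -1.6765).

(-1.7353, -1.6765)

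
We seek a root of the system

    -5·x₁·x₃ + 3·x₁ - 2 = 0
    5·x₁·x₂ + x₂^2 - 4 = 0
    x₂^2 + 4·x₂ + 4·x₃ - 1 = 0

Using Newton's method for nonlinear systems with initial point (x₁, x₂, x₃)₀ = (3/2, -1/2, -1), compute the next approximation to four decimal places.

At (3/2, -1/2, -1): F = (10.0000, -7.5000, -6.7500).
Jacobian J = [[-5·x₃ + 3, 0, -5·x₁], [5·x₂, 5·x₁ + 2·x₂, 0], [0, 2·x₂ + 4, 4]].
At the point, J = [[8.0000, 0.0000, -7.5000], [-2.5000, 6.5000, 0.0000], [0.0000, 3.0000, 4.0000]] (det J = 264.2500).
Solving J·Δ = −F gives Δ = (-0.3772, 1.0088, 0.9309).
Then the next iterate is (x₁, x₂, x₃)₁ = (1.1228, 0.5088, -0.0691).

(1.1228, 0.5088, -0.0691)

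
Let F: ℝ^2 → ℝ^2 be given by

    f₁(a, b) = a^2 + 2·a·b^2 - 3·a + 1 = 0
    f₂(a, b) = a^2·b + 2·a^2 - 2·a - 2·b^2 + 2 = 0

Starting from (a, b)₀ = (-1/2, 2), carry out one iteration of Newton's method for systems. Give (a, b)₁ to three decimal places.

(-0.615, 1.573)

At (-1/2, 2): F = (-1.250, -4.000).
Jacobian J = [[2·a + 2·b^2 - 3, 4·a·b], [2·a·b + 4·a - 2, a^2 - 4·b]].
At the point, J = [[4.000, -4.000], [-6.000, -7.750]] (det J = -55.000).
Solving J·Δ = −F gives Δ = (-0.115, -0.427).
Then the next iterate is (a, b)₁ = (-0.615, 1.573).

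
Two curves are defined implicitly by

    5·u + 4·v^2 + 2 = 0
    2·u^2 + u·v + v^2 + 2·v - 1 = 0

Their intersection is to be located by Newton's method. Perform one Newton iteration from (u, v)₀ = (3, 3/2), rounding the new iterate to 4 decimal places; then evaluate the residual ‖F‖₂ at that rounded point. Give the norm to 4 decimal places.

At (3, 3/2): F = (26.0000, 26.7500).
Jacobian J = [[5, 8·v], [4·u + v, u + 2·v + 2]].
At the point, J = [[5.0000, 12.0000], [13.5000, 8.0000]] (det J = -122.0000).
Solving J·Δ = −F gives Δ = (-0.9262, -1.7807).
Then the next iterate is (u, v)₁ = (2.0738, -0.2807).
Re-evaluating at (2.0738, -0.2807): F = (12.684170, 6.536570), so ‖F‖₂ = 14.2694.

14.2694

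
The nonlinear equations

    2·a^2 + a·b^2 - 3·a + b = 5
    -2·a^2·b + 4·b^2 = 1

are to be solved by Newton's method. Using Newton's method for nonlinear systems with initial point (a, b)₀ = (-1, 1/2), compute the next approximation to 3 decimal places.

(-0.963, 0.963)

At (-1, 1/2): F = (0.250, -1.000).
Jacobian J = [[4·a + b^2 - 3, 2·a·b + 1], [-4·a·b, -2·a^2 + 8·b]].
At the point, J = [[-6.750, 0.000], [2.000, 2.000]] (det J = -13.500).
Solving J·Δ = −F gives Δ = (0.037, 0.463).
Then the next iterate is (a, b)₁ = (-0.963, 0.963).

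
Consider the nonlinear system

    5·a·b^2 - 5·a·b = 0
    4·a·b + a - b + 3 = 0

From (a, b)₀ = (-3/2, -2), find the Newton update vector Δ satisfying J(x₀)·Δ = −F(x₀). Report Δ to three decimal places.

(5.071, -2.857)

At (-3/2, -2): F = (-45.000, 15.500).
Jacobian J = [[5·b^2 - 5·b, 10·a·b - 5·a], [4·b + 1, 4·a - 1]].
At the point, J = [[30.000, 37.500], [-7.000, -7.000]] (det J = 52.500).
Solving J·Δ = −F gives Δ = (5.071, -2.857).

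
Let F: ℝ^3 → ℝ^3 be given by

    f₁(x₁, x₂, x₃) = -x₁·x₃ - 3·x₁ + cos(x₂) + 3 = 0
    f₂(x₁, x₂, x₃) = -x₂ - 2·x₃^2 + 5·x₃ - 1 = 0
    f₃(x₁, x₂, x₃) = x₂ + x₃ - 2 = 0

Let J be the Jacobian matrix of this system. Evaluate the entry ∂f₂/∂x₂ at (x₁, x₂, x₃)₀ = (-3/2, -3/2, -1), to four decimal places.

-1.0000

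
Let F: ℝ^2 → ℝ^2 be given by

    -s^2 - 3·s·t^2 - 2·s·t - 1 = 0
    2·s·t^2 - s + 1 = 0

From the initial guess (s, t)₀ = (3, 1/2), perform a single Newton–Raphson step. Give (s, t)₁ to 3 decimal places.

(1.167, 0.431)

At (3, 1/2): F = (-15.250, -0.500).
Jacobian J = [[-2·s - 3·t^2 - 2·t, -6·s·t - 2·s], [2·t^2 - 1, 4·s·t]].
At the point, J = [[-7.750, -15.000], [-0.500, 6.000]] (det J = -54.000).
Solving J·Δ = −F gives Δ = (-1.833, -0.069).
Then the next iterate is (s, t)₁ = (1.167, 0.431).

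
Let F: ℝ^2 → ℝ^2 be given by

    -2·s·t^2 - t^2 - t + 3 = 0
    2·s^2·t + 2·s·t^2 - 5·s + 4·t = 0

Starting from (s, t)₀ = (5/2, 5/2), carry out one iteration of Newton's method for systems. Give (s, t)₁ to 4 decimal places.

(1.8361, 1.5742)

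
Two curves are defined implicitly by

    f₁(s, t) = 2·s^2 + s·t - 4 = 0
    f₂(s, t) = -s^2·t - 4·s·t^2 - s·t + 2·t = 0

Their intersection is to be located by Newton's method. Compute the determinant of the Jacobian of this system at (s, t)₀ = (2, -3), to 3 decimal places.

J = [[4·s + t, s], [-2·s·t - 4·t^2 - t, -s^2 - 8·s·t - s + 2]].
At the point, J = [[5.000, 2.000], [-21.000, 44.000]].
det J = 262.000.

262.000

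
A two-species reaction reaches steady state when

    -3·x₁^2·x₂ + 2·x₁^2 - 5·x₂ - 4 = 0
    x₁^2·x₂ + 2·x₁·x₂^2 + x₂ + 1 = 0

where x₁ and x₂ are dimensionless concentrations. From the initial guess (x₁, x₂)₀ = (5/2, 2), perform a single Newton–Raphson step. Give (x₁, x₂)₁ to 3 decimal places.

At (5/2, 2): F = (-39.000, 35.500).
Jacobian J = [[-6·x₁·x₂ + 4·x₁, -3·x₁^2 - 5], [2·x₁·x₂ + 2·x₂^2, x₁^2 + 4·x₁·x₂ + 1]].
At the point, J = [[-20.000, -23.750], [18.000, 27.250]] (det J = -117.500).
Solving J·Δ = −F gives Δ = (-1.869, -0.068).
Then the next iterate is (x₁, x₂)₁ = (0.631, 1.932).

(0.631, 1.932)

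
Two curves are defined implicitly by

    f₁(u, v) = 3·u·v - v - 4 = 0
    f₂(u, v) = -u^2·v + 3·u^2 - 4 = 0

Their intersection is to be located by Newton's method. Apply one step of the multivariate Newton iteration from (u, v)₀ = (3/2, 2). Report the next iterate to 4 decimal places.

(1.4740, 1.1875)

At (3/2, 2): F = (3.0000, -1.7500).
Jacobian J = [[3·v, 3·u - 1], [-2·u·v + 6·u, -u^2]].
At the point, J = [[6.0000, 3.5000], [3.0000, -2.2500]] (det J = -24.0000).
Solving J·Δ = −F gives Δ = (-0.0260, -0.8125).
Then the next iterate is (u, v)₁ = (1.4740, 1.1875).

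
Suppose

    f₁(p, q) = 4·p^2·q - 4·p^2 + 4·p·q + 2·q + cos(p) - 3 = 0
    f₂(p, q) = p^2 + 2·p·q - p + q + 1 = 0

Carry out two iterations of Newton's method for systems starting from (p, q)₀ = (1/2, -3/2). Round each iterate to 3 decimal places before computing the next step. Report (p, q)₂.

(1.184, 3.753)

At (1/2, -3/2): F = (-10.62242, -2.250).
Jacobian J = [[8·p·q - 8·p + 4·q - sin(p), 4·p^2 + 4·p + 2], [2·p + 2·q - 1, 2·p + 1]].
At the point, J = [[-16.47943, 5.000], [-3.000, 2.000]] (det J = -17.95885).
Solving J·Δ = −F gives Δ = (-0.557, 0.290).
Then the next iterate is (p, q)₁ = (-0.057, -1.210).
Round to (-0.057, -1.210) and repeat: F = (-4.17447, -0.01181), J = [[-3.77527, 1.78500], [-3.534, 0.886]].
Δ = (1.241, 4.963), so (p, q)₂ = (1.184, 3.753).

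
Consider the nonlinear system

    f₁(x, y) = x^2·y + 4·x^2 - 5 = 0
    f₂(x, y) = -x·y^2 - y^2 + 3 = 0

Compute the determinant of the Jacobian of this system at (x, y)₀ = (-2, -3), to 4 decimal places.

60.0000

J = [[2·x·y + 8·x, x^2], [-y^2, -2·x·y - 2·y]].
At the point, J = [[-4.0000, 4.0000], [-9.0000, -6.0000]].
det J = 60.0000.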